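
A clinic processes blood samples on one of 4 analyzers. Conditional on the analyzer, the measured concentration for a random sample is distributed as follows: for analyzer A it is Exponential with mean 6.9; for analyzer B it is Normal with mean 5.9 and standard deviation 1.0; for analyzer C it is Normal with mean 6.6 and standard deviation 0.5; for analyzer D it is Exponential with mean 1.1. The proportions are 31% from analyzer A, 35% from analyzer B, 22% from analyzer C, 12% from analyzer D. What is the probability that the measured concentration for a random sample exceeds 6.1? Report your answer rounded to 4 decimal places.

Conditional on each analyzer, P(X > 6.1): A: 0.413103; B: 0.42074; C: 0.841345; D: 0.00390517.
By total probability, P(X > 6.1) = 0.31·0.413103 + 0.35·0.42074 + 0.22·0.841345 + 0.12·0.00390517 = 0.460886.

0.4609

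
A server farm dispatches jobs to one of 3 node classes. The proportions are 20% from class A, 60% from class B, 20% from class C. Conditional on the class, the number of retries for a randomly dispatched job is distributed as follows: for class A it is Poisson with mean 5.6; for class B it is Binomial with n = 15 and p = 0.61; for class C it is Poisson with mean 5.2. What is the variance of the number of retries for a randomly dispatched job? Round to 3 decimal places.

7.692

Per component, A: μ=5.6, E[X²]=36.96; B: μ=9.15, E[X²]=87.291; C: μ=5.2, E[X²]=32.24.
E[X] = 0.2·5.6 + 0.6·9.15 + 0.2·5.2 = 7.65.
E[X²] = 0.2·36.96 + 0.6·87.291 + 0.2·32.24 = 66.2146.
Var(X) = E[X²] − (E[X])² = 66.2146 − 58.5225 = 7.6921.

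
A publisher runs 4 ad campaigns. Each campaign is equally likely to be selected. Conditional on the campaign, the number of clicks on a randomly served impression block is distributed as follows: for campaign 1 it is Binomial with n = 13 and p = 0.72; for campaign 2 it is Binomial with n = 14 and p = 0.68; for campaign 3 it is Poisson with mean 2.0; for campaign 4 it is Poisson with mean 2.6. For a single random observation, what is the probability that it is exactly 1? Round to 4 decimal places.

0.1159

Conditional on each campaign, P(X = 1): 1: 2.17356e-06; 2: 3.51226e-06; 3: 0.270671; 4: 0.193111.
By total probability, P(X = 1) = 0.25·2.17356e-06 + 0.25·3.51226e-06 + 0.25·0.270671 + 0.25·0.193111 = 0.115947.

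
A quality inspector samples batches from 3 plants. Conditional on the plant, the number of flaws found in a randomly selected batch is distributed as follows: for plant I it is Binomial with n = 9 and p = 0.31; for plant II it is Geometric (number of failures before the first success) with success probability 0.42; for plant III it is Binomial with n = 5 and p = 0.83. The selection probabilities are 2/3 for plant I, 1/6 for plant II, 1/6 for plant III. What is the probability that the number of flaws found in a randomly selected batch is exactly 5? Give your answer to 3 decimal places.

0.125

Conditional on each plant, P(X = 5): I: 0.0817665; II: 0.027567; III: 0.393904.
By total probability, P(X = 5) = 0.666667·0.0817665 + 0.166667·0.027567 + 0.166667·0.393904 = 0.124756.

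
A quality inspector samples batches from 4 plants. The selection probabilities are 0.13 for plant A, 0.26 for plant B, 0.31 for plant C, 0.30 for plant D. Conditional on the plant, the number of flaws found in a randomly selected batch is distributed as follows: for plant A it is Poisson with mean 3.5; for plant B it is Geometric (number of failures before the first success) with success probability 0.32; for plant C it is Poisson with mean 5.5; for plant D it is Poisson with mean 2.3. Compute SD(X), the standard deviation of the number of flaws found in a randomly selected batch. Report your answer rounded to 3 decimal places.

2.594

Per component, A: μ=3.5, E[X²]=15.75; B: μ=2.125, E[X²]=11.1562; C: μ=5.5, E[X²]=35.75; D: μ=2.3, E[X²]=7.59.
E[X] = 0.13·3.5 + 0.26·2.125 + 0.31·5.5 + 0.3·2.3 = 3.4025.
E[X²] = 0.13·15.75 + 0.26·11.1562 + 0.31·35.75 + 0.3·7.59 = 18.3076.
Var(X) = E[X²] − (E[X])² = 18.3076 − 11.577 = 6.73062.
SD(X) = √6.73062 = 2.59434.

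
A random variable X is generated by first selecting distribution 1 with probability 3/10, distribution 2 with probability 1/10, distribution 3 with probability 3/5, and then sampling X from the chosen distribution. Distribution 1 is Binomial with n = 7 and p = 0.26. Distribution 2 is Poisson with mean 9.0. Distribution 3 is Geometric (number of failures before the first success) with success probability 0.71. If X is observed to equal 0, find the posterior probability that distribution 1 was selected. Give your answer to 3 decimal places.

0.079

Likelihoods P(X=0 | ·): 1: 0.121513; 2: 0.00012341; 3: 0.71.
Posterior ∝ prior × likelihood. Numerator for 1: 0.3·0.121513 = 0.0364538.
Normalizing constant: 0.3·0.121513 + 0.1·0.00012341 + 0.6·0.71 = 0.462466.
P(1 | observation) = 0.0364538 / 0.462466 = 0.0788249.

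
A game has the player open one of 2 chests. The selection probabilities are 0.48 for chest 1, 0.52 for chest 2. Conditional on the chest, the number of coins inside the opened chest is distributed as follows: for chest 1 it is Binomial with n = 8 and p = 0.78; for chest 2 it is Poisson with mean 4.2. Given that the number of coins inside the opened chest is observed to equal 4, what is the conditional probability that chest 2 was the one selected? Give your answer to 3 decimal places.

Likelihoods P(X=4 | ·): 1: 0.060697; 2: 0.194424.
Posterior ∝ prior × likelihood. Numerator for 2: 0.52·0.194424 = 0.1011.
Normalizing constant: 0.48·0.060697 + 0.52·0.194424 = 0.130235.
P(2 | observation) = 0.1011 / 0.130235 = 0.776292.

0.776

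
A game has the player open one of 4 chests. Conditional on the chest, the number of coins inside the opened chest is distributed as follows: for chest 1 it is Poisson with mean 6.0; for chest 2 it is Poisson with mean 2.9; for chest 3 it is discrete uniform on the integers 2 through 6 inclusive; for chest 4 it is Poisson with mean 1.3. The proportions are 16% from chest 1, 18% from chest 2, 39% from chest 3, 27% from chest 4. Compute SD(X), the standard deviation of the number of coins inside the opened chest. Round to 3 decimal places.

Per component, 1: μ=6, E[X²]=42; 2: μ=2.9, E[X²]=11.31; 3: μ=4, E[X²]=18; 4: μ=1.3, E[X²]=2.99.
E[X] = 0.16·6 + 0.18·2.9 + 0.39·4 + 0.27·1.3 = 3.393.
E[X²] = 0.16·42 + 0.18·11.31 + 0.39·18 + 0.27·2.99 = 16.5831.
Var(X) = E[X²] − (E[X])² = 16.5831 − 11.5124 = 5.07065.
SD(X) = √5.07065 = 2.25181.

2.252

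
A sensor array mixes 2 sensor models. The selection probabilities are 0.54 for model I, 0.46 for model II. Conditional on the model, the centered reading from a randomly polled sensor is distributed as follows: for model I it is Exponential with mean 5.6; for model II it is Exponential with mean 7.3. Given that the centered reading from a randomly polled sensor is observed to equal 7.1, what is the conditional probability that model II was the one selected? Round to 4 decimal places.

0.4675

Likelihoods f(7.1 | ·): I: 0.0502561; II: 0.0517942.
Posterior ∝ prior × likelihood. Numerator for II: 0.46·0.0517942 = 0.0238253.
Normalizing constant: 0.54·0.0502561 + 0.46·0.0517942 = 0.0509636.
P(II | observation) = 0.0238253 / 0.0509636 = 0.467497.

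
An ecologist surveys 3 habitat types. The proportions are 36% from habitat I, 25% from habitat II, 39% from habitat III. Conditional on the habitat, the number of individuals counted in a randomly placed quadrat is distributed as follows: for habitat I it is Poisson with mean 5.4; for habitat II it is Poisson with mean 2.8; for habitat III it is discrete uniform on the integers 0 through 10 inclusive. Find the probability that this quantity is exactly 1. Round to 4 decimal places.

0.0868

Conditional on each habitat, P(X = 1): I: 0.0243895; II: 0.170268; III: 0.0909091.
By total probability, P(X = 1) = 0.36·0.0243895 + 0.25·0.170268 + 0.39·0.0909091 = 0.0868018.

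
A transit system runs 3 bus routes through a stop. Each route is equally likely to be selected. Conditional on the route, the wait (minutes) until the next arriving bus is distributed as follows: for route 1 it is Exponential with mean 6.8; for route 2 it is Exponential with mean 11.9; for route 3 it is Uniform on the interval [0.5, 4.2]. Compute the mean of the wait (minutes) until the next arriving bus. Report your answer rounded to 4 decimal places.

7.0167

Component means — 1: 6.8; 2: 11.9; 3: 2.35.
E[X] = 0.333333·6.8 + 0.333333·11.9 + 0.333333·2.35 = 7.01667.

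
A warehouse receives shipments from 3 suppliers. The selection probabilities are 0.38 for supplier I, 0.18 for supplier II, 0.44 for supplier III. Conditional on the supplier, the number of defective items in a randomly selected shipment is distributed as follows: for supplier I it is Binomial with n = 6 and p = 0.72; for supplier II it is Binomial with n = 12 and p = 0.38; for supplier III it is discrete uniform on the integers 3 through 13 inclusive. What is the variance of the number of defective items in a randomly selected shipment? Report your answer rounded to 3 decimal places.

Per component, I: μ=4.32, E[X²]=19.872; II: μ=4.56, E[X²]=23.6208; III: μ=8, E[X²]=74.
E[X] = 0.38·4.32 + 0.18·4.56 + 0.44·8 = 5.9824.
E[X²] = 0.38·19.872 + 0.18·23.6208 + 0.44·74 = 44.3631.
Var(X) = E[X²] − (E[X])² = 44.3631 − 35.7891 = 8.57399.

8.574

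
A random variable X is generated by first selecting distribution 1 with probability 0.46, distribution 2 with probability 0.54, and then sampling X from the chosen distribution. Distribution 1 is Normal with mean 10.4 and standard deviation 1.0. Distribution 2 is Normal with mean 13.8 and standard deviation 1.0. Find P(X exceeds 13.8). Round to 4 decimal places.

0.2702

Conditional on each component, P(X > 13.8): 1: 0.000336929; 2: 0.5.
By total probability, P(X > 13.8) = 0.46·0.000336929 + 0.54·0.5 = 0.270155.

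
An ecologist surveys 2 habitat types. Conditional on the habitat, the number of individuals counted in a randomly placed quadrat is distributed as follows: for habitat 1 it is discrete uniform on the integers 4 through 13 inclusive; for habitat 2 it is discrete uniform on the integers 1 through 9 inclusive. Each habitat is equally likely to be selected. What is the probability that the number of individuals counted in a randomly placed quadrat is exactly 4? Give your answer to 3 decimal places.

0.106

Conditional on each habitat, P(X = 4): 1: 0.1; 2: 0.111111.
By total probability, P(X = 4) = 0.5·0.1 + 0.5·0.111111 = 0.105556.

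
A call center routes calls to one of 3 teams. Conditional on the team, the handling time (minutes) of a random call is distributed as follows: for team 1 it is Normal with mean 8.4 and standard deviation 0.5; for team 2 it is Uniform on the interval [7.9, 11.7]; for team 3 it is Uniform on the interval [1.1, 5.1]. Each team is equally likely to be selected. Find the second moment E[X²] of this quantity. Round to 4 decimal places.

59.6656

For each component E[X²] = Var + (mean)², giving 1: 70.81; 2: 97.2433; 3: 10.9433.
Overall E[X²] = 0.333333·70.81 + 0.333333·97.2433 + 0.333333·10.9433 = 59.6656.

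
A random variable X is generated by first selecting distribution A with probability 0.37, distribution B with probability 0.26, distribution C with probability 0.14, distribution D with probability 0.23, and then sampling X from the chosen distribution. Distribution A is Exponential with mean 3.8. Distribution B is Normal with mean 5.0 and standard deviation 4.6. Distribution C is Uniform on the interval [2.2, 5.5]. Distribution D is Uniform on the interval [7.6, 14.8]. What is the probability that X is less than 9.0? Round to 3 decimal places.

0.730

Conditional on each component, P(X < 9.0): A: 0.906372; B: 0.807731; C: 1; D: 0.194444.
By total probability, P(X < 9.0) = 0.37·0.906372 + 0.26·0.807731 + 0.14·1 + 0.23·0.194444 = 0.73009.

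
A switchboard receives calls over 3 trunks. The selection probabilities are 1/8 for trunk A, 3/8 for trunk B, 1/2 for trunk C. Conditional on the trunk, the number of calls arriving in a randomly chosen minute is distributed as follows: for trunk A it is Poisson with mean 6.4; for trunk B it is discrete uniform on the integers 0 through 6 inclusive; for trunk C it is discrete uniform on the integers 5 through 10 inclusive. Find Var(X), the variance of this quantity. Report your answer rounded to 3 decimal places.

Per component, A: μ=6.4, E[X²]=47.36; B: μ=3, E[X²]=13; C: μ=7.5, E[X²]=59.1667.
E[X] = 0.125·6.4 + 0.375·3 + 0.5·7.5 = 5.675.
E[X²] = 0.125·47.36 + 0.375·13 + 0.5·59.1667 = 40.3783.
Var(X) = E[X²] − (E[X])² = 40.3783 − 32.2056 = 8.17271.

8.173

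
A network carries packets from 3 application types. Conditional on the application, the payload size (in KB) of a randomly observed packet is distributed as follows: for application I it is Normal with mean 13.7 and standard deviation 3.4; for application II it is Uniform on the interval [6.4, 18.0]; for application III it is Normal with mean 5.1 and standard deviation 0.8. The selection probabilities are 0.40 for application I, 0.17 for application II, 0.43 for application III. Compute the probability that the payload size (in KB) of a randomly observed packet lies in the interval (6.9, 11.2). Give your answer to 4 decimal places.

0.1516

Conditional on each application, P(6.9 < X < 11.2): I: 0.20833; II: 0.37069; III: 0.0122245.
By total probability, P(6.9 < X < 11.2) = 0.4·0.20833 + 0.17·0.37069 + 0.43·0.0122245 = 0.151606.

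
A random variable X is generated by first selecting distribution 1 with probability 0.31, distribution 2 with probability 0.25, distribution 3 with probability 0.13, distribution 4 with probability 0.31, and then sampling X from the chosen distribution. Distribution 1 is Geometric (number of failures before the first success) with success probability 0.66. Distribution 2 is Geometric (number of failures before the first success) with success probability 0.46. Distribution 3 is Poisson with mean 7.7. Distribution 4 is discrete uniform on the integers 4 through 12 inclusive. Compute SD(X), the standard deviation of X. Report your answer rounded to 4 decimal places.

Per component, 1: μ=0.515152, E[X²]=1.04591; 2: μ=1.17391, E[X²]=3.93006; 3: μ=7.7, E[X²]=66.99; 4: μ=8, E[X²]=70.6667.
E[X] = 0.31·0.515152 + 0.25·1.17391 + 0.13·7.7 + 0.31·8 = 3.93418.
E[X²] = 0.31·1.04591 + 0.25·3.93006 + 0.13·66.99 + 0.31·70.6667 = 31.9221.
Var(X) = E[X²] − (E[X])² = 31.9221 − 15.4777 = 16.4444.
SD(X) = √16.4444 = 4.05517.

4.0552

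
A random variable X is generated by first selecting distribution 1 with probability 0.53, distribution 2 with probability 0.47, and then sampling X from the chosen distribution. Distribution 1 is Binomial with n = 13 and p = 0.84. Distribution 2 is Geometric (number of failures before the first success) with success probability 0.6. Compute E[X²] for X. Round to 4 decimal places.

For each component E[X²] = Var + (mean)², giving 1: 120.994; 2: 1.55556.
Overall E[X²] = 0.53·120.994 + 0.47·1.55556 = 64.8577.

64.8577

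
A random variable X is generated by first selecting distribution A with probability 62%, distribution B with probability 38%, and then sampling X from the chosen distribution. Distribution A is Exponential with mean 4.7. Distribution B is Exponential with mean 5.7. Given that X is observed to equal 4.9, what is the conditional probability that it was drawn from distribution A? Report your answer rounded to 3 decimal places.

Likelihoods f(4.9 | ·): A: 0.0750114; B: 0.074265.
Posterior ∝ prior × likelihood. Numerator for A: 0.62·0.0750114 = 0.046507.
Normalizing constant: 0.62·0.0750114 + 0.38·0.074265 = 0.0747277.
P(A | observation) = 0.046507 / 0.0747277 = 0.622353.

0.622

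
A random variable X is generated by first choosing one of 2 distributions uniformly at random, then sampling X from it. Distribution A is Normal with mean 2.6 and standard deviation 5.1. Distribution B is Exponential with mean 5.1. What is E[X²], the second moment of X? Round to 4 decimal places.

For each component E[X²] = Var + (mean)², giving A: 32.77; B: 52.02.
Overall E[X²] = 0.5·32.77 + 0.5·52.02 = 42.395.

42.3950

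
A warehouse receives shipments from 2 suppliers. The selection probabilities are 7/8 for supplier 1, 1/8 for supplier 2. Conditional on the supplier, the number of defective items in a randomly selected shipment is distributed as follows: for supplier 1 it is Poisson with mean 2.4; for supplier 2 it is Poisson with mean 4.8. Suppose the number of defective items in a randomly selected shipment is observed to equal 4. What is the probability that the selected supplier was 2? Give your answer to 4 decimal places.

Likelihoods P(X=4 | ·): 1: 0.125408; 2: 0.182029.
Posterior ∝ prior × likelihood. Numerator for 2: 0.125·0.182029 = 0.0227536.
Normalizing constant: 0.875·0.125408 + 0.125·0.182029 = 0.132486.
P(2 | observation) = 0.0227536 / 0.132486 = 0.171743.

0.1717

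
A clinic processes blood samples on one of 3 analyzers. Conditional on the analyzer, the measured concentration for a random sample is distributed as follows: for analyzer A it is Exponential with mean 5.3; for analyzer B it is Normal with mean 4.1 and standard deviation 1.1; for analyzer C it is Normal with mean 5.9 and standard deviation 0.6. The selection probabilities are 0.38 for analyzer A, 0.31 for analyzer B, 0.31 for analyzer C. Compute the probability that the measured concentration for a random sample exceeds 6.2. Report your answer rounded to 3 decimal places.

0.222

Conditional on each analyzer, P(X > 6.2): A: 0.310426; B: 0.0281252; C: 0.308538.
By total probability, P(X > 6.2) = 0.38·0.310426 + 0.31·0.0281252 + 0.31·0.308538 = 0.222327.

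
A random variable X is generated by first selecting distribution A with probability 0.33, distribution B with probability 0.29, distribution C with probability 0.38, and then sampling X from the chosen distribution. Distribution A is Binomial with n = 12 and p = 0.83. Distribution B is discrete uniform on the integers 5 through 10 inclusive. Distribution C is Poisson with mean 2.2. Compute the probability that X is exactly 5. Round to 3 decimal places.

Conditional on each component, P(X = 5): A: 0.00128014; B: 0.166667; C: 0.0475866.
By total probability, P(X = 5) = 0.33·0.00128014 + 0.29·0.166667 + 0.38·0.0475866 = 0.0668387.

0.067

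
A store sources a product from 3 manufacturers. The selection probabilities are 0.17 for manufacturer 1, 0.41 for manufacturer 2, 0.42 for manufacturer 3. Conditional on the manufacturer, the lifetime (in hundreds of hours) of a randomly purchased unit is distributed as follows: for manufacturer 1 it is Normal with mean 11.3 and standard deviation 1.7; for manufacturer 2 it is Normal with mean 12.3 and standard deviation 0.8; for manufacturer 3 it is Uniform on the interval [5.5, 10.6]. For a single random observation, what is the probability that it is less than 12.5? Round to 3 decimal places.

Conditional on each manufacturer, P(X < 12.5): 1: 0.759869; 2: 0.598706; 3: 1.
By total probability, P(X < 12.5) = 0.17·0.759869 + 0.41·0.598706 + 0.42·1 = 0.794647.

0.795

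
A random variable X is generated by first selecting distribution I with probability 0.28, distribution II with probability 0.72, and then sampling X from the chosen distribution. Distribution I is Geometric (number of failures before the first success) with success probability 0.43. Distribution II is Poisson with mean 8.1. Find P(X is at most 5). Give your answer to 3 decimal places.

Conditional on each component, P(X ≤ 5): I: 0.965704; II: 0.182246.
By total probability, P(X ≤ 5) = 0.28·0.965704 + 0.72·0.182246 = 0.401614.

0.402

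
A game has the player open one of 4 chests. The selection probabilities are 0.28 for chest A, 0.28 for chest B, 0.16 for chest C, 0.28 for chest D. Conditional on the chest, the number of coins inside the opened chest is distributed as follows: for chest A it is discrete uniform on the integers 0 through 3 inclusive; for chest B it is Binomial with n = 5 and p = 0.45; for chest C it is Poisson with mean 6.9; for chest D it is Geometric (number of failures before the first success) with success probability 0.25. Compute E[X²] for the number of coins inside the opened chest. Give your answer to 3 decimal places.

For each component E[X²] = Var + (mean)², giving A: 3.5; B: 6.3; C: 54.51; D: 21.
Overall E[X²] = 0.28·3.5 + 0.28·6.3 + 0.16·54.51 + 0.28·21 = 17.3456.

17.346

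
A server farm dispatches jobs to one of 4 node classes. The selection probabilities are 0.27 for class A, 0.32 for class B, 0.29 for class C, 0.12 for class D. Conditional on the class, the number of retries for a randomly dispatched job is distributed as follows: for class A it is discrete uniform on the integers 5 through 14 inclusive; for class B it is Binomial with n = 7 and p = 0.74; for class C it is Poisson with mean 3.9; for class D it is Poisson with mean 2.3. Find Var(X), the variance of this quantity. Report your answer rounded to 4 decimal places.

10.3726

Per component, A: μ=9.5, E[X²]=98.5; B: μ=5.18, E[X²]=28.1792; C: μ=3.9, E[X²]=19.11; D: μ=2.3, E[X²]=7.59.
E[X] = 0.27·9.5 + 0.32·5.18 + 0.29·3.9 + 0.12·2.3 = 5.6296.
E[X²] = 0.27·98.5 + 0.32·28.1792 + 0.29·19.11 + 0.12·7.59 = 42.065.
Var(X) = E[X²] − (E[X])² = 42.065 − 31.6924 = 10.3726.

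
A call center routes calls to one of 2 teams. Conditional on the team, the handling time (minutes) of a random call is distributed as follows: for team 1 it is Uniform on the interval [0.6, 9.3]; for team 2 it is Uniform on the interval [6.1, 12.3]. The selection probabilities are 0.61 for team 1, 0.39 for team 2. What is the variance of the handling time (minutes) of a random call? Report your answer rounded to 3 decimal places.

Per component, 1: μ=4.95, E[X²]=30.81; 2: μ=9.2, E[X²]=87.8433.
E[X] = 0.61·4.95 + 0.39·9.2 = 6.6075.
E[X²] = 0.61·30.81 + 0.39·87.8433 = 53.053.
Var(X) = E[X²] − (E[X])² = 53.053 − 43.6591 = 9.39394.

9.394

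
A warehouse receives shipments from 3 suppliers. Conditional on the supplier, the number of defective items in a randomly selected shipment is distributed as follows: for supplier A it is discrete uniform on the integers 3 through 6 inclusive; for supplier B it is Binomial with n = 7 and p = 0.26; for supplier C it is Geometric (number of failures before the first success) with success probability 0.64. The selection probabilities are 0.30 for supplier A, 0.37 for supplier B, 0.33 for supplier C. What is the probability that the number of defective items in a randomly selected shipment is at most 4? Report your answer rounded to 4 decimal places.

Conditional on each supplier, P(X ≤ 4): A: 0.5; B: 0.984656; C: 0.993953.
By total probability, P(X ≤ 4) = 0.3·0.5 + 0.37·0.984656 + 0.33·0.993953 = 0.842327.

0.8423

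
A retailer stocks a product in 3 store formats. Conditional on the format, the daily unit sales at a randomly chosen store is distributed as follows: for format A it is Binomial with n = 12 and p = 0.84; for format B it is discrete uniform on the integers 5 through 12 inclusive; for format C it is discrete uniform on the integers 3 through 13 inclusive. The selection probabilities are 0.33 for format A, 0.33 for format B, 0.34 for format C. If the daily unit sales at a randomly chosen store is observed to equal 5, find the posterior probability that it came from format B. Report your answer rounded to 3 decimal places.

0.569

Likelihoods P(X=5 | ·): A: 0.000889122; B: 0.125; C: 0.0909091.
Posterior ∝ prior × likelihood. Numerator for B: 0.33·0.125 = 0.04125.
Normalizing constant: 0.33·0.000889122 + 0.33·0.125 + 0.34·0.0909091 = 0.0724525.
P(B | observation) = 0.04125 / 0.0724525 = 0.569339.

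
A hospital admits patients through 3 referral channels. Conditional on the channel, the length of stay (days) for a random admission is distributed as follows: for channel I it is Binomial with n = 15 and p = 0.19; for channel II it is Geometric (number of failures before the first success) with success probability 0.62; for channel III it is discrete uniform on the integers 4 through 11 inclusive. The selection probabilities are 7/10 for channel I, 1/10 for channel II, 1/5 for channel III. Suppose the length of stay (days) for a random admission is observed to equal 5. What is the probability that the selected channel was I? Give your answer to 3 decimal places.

Likelihoods P(X=5 | ·): I: 0.0904011; II: 0.00491258; III: 0.125.
Posterior ∝ prior × likelihood. Numerator for I: 0.7·0.0904011 = 0.0632807.
Normalizing constant: 0.7·0.0904011 + 0.1·0.00491258 + 0.2·0.125 = 0.088772.
P(I | observation) = 0.0632807 / 0.088772 = 0.712846.

0.713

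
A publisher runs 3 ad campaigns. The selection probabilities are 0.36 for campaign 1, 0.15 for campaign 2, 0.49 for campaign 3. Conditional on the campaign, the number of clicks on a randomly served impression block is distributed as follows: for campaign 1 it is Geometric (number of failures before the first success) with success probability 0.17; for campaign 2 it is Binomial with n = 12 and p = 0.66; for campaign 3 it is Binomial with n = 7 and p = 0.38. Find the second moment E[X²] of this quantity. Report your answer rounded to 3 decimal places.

For each component E[X²] = Var + (mean)², giving 1: 52.5571; 2: 65.4192; 3: 8.7248.
Overall E[X²] = 0.36·52.5571 + 0.15·65.4192 + 0.49·8.7248 = 33.0086.

33.009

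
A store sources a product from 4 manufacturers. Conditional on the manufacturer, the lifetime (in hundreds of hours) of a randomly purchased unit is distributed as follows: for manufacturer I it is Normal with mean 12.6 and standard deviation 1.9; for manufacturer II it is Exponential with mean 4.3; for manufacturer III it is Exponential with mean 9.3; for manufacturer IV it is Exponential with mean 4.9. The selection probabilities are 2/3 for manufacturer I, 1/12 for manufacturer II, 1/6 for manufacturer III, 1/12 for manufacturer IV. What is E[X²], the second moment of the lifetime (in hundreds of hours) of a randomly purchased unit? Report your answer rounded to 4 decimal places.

For each component E[X²] = Var + (mean)², giving I: 162.37; II: 36.98; III: 172.98; IV: 48.02.
Overall E[X²] = 0.666667·162.37 + 0.0833333·36.98 + 0.166667·172.98 + 0.0833333·48.02 = 144.16.

144.1600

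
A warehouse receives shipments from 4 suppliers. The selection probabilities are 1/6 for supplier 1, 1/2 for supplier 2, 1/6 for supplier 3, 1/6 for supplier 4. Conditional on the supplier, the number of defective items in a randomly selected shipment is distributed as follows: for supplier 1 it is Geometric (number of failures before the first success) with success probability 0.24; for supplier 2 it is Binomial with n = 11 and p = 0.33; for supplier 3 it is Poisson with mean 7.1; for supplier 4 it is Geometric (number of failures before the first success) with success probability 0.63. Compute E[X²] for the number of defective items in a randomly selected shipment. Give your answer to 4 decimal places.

21.4727

For each component E[X²] = Var + (mean)², giving 1: 23.2222; 2: 15.609; 3: 57.51; 4: 1.27715.
Overall E[X²] = 0.166667·23.2222 + 0.5·15.609 + 0.166667·57.51 + 0.166667·1.27715 = 21.4727.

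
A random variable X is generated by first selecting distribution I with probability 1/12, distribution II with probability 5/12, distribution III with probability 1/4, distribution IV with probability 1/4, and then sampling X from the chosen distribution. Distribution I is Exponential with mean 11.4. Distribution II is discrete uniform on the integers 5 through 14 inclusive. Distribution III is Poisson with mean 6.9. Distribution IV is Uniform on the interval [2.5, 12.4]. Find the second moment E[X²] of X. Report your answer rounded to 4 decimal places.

For each component E[X²] = Var + (mean)², giving I: 259.92; II: 98.5; III: 54.51; IV: 63.67.
Overall E[X²] = 0.0833333·259.92 + 0.416667·98.5 + 0.25·54.51 + 0.25·63.67 = 92.2467.

92.2467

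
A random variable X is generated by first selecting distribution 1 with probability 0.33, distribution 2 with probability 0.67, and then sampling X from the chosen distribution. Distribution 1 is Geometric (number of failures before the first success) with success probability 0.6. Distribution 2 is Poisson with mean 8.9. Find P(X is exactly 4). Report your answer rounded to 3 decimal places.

Conditional on each component, P(X = 4): 1: 0.01536; 2: 0.0356556.
By total probability, P(X = 4) = 0.33·0.01536 + 0.67·0.0356556 = 0.0289581.

0.029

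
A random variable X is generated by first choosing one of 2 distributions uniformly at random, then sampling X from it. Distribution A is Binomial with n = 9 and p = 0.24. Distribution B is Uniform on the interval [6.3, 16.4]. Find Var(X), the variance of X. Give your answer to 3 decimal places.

Per component, A: μ=2.16, E[X²]=6.3072; B: μ=11.35, E[X²]=137.323.
E[X] = 0.5·2.16 + 0.5·11.35 = 6.755.
E[X²] = 0.5·6.3072 + 0.5·137.323 = 71.8153.
Var(X) = E[X²] − (E[X])² = 71.8153 − 45.63 = 26.1852.

26.185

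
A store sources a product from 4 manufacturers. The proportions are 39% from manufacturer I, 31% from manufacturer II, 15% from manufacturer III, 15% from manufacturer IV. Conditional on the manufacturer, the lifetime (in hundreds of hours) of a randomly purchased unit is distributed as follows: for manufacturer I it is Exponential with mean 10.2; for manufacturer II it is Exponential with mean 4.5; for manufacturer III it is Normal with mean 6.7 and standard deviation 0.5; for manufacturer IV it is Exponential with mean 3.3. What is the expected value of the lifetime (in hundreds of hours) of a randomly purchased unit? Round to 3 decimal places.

Component means — I: 10.2; II: 4.5; III: 6.7; IV: 3.3.
E[X] = 0.39·10.2 + 0.31·4.5 + 0.15·6.7 + 0.15·3.3 = 6.873.

6.873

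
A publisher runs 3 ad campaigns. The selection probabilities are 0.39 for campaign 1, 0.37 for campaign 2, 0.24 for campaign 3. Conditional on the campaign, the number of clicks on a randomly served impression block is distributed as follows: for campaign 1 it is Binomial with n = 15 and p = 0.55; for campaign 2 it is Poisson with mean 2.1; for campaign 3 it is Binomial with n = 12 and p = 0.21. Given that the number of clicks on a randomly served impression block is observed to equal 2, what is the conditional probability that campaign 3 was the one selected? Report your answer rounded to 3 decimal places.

Likelihoods P(X=2 | ·): 1: 0.000985547; 2: 0.270016; 3: 0.275584.
Posterior ∝ prior × likelihood. Numerator for 3: 0.24·0.275584 = 0.0661401.
Normalizing constant: 0.39·0.000985547 + 0.37·0.270016 + 0.24·0.275584 = 0.166431.
P(3 | observation) = 0.0661401 / 0.166431 = 0.397404.

0.397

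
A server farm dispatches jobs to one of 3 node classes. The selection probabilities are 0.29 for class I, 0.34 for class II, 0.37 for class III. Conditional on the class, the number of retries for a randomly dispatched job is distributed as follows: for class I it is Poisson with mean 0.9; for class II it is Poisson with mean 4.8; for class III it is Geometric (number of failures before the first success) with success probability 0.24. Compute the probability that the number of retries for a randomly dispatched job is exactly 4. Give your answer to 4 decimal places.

Conditional on each class, P(X = 4): I: 0.0111146; II: 0.182029; III: 0.0800692.
By total probability, P(X = 4) = 0.29·0.0111146 + 0.34·0.182029 + 0.37·0.0800692 = 0.0947387.

0.0947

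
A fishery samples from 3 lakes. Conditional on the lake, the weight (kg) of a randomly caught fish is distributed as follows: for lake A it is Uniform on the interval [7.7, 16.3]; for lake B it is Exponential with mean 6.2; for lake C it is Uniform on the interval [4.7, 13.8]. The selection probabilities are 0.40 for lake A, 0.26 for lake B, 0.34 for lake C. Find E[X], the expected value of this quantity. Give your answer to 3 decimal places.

Component means — A: 12; B: 6.2; C: 9.25.
E[X] = 0.4·12 + 0.26·6.2 + 0.34·9.25 = 9.557.

9.557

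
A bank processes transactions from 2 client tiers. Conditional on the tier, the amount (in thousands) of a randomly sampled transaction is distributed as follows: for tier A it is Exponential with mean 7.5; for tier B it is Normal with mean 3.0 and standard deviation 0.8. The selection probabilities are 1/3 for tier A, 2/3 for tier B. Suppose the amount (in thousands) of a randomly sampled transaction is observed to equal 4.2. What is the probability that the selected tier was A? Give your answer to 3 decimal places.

0.190

Likelihoods f(4.2 | ·): A: 0.0761612; B: 0.161897.
Posterior ∝ prior × likelihood. Numerator for A: 0.333333·0.0761612 = 0.0253871.
Normalizing constant: 0.333333·0.0761612 + 0.666667·0.161897 = 0.133318.
P(A | observation) = 0.0253871 / 0.133318 = 0.190424.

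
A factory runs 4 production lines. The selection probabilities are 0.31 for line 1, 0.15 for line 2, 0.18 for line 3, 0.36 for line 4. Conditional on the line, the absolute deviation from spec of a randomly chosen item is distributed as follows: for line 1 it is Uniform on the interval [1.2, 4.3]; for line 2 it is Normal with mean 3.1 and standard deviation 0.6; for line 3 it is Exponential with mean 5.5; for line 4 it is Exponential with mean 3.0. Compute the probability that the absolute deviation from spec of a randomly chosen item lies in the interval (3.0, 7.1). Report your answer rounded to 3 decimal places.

0.368

Conditional on each line, P(3.0 < X < 7.1): 1: 0.419355; 2: 0.566184; 3: 0.304558; 4: 0.274087.
By total probability, P(3.0 < X < 7.1) = 0.31·0.419355 + 0.15·0.566184 + 0.18·0.304558 + 0.36·0.274087 = 0.368419.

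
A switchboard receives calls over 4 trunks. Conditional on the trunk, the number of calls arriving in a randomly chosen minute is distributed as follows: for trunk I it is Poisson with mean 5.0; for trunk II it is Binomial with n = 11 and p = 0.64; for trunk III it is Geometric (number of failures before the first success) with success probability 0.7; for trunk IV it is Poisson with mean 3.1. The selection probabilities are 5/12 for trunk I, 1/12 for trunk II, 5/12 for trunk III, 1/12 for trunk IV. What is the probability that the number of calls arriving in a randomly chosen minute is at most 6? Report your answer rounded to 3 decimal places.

0.844

Conditional on each trunk, P(X ≤ 6): I: 0.762183; II: 0.358101; III: 0.999781; IV: 0.961196.
By total probability, P(X ≤ 6) = 0.416667·0.762183 + 0.0833333·0.358101 + 0.416667·0.999781 + 0.0833333·0.961196 = 0.844093.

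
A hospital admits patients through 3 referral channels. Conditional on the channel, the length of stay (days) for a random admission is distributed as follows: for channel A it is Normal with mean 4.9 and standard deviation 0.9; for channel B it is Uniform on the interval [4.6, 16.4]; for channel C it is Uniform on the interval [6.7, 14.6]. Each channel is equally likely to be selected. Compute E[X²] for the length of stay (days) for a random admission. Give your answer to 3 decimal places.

For each component E[X²] = Var + (mean)², giving A: 24.82; B: 121.853; C: 118.623.
Overall E[X²] = 0.333333·24.82 + 0.333333·121.853 + 0.333333·118.623 = 88.4322.

88.432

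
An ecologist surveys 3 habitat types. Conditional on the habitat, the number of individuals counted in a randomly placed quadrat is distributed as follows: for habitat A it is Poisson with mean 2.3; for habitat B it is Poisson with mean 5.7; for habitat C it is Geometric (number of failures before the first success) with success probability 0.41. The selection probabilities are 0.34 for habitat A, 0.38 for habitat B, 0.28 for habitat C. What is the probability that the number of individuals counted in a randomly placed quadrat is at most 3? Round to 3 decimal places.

0.586

Conditional on each habitat, P(X ≤ 3): A: 0.799347; B: 0.180048; C: 0.878826.
By total probability, P(X ≤ 3) = 0.34·0.799347 + 0.38·0.180048 + 0.28·0.878826 = 0.586268.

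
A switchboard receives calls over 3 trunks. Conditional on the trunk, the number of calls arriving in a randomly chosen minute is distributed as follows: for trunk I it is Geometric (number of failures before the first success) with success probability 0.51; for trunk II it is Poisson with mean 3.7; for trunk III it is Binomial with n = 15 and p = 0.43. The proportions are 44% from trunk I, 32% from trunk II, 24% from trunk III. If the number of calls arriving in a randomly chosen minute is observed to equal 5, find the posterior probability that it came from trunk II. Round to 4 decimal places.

Likelihoods P(X=5 | ·): I: 0.0144062; II: 0.142869; III: 0.159826.
Posterior ∝ prior × likelihood. Numerator for II: 0.32·0.142869 = 0.0457181.
Normalizing constant: 0.44·0.0144062 + 0.32·0.142869 + 0.24·0.159826 = 0.0904149.
P(II | observation) = 0.0457181 / 0.0904149 = 0.505647.

0.5056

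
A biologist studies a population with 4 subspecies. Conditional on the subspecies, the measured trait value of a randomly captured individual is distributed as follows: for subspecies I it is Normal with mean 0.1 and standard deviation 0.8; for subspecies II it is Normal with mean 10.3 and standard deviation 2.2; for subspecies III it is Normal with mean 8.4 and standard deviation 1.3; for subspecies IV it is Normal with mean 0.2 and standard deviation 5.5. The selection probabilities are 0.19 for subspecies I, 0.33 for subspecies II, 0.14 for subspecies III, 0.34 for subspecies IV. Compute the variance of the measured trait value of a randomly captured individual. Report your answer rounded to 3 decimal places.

Per component, I: μ=0.1, E[X²]=0.65; II: μ=10.3, E[X²]=110.93; III: μ=8.4, E[X²]=72.25; IV: μ=0.2, E[X²]=30.29.
E[X] = 0.19·0.1 + 0.33·10.3 + 0.14·8.4 + 0.34·0.2 = 4.662.
E[X²] = 0.19·0.65 + 0.33·110.93 + 0.14·72.25 + 0.34·30.29 = 57.144.
Var(X) = E[X²] − (E[X])² = 57.144 − 21.7342 = 35.4098.

35.410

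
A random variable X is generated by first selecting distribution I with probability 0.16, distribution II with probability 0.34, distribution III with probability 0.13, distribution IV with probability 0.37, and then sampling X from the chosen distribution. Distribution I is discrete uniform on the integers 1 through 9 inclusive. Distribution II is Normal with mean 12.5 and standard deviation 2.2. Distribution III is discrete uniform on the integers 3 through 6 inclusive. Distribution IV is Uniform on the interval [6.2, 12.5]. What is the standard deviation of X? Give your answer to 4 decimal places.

Per component, I: μ=5, E[X²]=31.6667; II: μ=12.5, E[X²]=161.09; III: μ=4.5, E[X²]=21.5; IV: μ=9.35, E[X²]=90.73.
E[X] = 0.16·5 + 0.34·12.5 + 0.13·4.5 + 0.37·9.35 = 9.0945.
E[X²] = 0.16·31.6667 + 0.34·161.09 + 0.13·21.5 + 0.37·90.73 = 96.2024.
Var(X) = E[X²] − (E[X])² = 96.2024 − 82.7099 = 13.4924.
SD(X) = √13.4924 = 3.67321.

3.6732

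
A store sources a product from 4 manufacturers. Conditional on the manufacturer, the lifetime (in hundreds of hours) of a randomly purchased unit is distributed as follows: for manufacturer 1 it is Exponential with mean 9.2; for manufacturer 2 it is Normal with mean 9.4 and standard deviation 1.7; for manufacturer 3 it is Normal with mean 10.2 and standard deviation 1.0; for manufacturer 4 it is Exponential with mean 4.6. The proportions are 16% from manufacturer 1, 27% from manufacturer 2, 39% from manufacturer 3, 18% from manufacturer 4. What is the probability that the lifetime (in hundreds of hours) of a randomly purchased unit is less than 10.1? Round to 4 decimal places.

Conditional on each manufacturer, P(X < 10.1): 1: 0.666404; 2: 0.659744; 3: 0.460172; 4: 0.888714.
By total probability, P(X < 10.1) = 0.16·0.666404 + 0.27·0.659744 + 0.39·0.460172 + 0.18·0.888714 = 0.624191.

0.6242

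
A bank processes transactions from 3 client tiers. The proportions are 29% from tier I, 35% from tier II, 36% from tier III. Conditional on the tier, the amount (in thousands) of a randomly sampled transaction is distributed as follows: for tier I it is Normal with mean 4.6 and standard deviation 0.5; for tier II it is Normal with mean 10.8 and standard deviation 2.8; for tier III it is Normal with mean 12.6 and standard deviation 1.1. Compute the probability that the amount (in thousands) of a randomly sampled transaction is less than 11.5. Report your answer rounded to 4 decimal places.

0.5567

Conditional on each tier, P(X < 11.5): I: 1; II: 0.598706; III: 0.158655.
By total probability, P(X < 11.5) = 0.29·1 + 0.35·0.598706 + 0.36·0.158655 = 0.556663.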